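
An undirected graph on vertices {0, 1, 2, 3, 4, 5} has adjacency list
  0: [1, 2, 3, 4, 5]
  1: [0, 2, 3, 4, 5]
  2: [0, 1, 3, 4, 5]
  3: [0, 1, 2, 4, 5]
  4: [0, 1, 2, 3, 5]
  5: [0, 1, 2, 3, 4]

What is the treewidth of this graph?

A width-5 tree decomposition is:
Bags: B1 = {0, 1, 2, 3, 4, 5}
Tree: (single bag)
A single bag containing all 6 vertices is trivially a valid decomposition of width 5. Conversely, {0, 1, 2, 3, 4, 5} is a clique of size 6, and the vertices of any clique must share a bag in every tree decomposition; so some bag has ≥ 6 vertices and tw(G) ≥ 5. Therefore the treewidth is 5.

5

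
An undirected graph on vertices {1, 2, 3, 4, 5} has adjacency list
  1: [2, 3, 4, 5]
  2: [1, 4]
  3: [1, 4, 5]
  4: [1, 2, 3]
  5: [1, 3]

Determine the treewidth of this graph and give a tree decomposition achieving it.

Treewidth 2.
One optimal decomposition is:
Bags: B1 = {1, 3, 4}  B2 = {1, 3, 5}  B3 = {1, 2, 4}
Tree: B1–B2, B1–B3

Every bag has size at most 3, so the width is 3 − 1 = 2 and tw(G) ≤ 2. Conversely, {1, 2, 4} is a clique of size 3, and the vertices of any clique must share a bag in every tree decomposition; so some bag has ≥ 3 vertices and tw(G) ≥ 2. Therefore the treewidth is 2.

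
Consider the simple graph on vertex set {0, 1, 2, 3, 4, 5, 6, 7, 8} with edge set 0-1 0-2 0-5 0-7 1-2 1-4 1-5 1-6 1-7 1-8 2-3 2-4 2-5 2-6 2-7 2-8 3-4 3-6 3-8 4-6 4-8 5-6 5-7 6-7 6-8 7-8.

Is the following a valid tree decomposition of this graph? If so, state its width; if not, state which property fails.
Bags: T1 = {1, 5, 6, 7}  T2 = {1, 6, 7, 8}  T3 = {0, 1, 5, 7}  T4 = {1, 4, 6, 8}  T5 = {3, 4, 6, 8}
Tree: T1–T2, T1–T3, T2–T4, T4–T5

No — vertex 2 appears in no bag.

A tree decomposition must satisfy three properties: every vertex lies in some bag; for every edge, both endpoints lie together in some bag; and for every vertex, the bags containing it form a connected subtree. Here vertex 2 appears in no bag, so the decomposition is invalid.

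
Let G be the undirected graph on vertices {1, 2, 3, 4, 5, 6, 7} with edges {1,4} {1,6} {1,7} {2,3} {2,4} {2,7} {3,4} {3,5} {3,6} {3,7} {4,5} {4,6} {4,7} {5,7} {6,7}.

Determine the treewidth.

A width-3 tree decomposition is:
Bags: B1 = {3, 4, 5, 7}  B2 = {3, 4, 6, 7}  B3 = {1, 4, 6, 7}  B4 = {2, 3, 4, 7}
Tree: B1–B2, B2–B3, B1–B4
Every bag has size at most 4, so the width is 4 − 1 = 3 and tw(G) ≤ 3. For the lower bound, the 4 vertices {1, 4, 6, 7} are pairwise adjacent, and any tree decomposition puts a clique entirely inside one bag — forcing width ≥ 3. Therefore the treewidth is 3.

3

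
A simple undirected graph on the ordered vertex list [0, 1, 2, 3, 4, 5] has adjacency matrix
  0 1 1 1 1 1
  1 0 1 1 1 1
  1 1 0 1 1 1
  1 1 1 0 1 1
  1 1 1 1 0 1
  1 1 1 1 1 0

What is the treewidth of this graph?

5

A width-5 tree decomposition is:
Bags: B1 = {0, 1, 2, 3, 4, 5}
Tree: (single bag)
A single bag containing all 6 vertices is trivially a valid decomposition of width 5. On the other hand G contains the 6-clique {0, 1, 2, 3, 4, 5}. A clique must lie in a single bag of any decomposition, so no decomposition can have width below 5. Hence tw(G) = 5 exactly.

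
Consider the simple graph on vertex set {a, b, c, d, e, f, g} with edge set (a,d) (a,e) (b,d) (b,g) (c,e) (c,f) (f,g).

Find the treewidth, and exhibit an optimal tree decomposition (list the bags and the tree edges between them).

Every bag has size at most 3, so the width is 3 − 1 = 2 and tw(G) ≤ 2. For the lower bound, G contains the cycle f–c–e–a–d–b–g–f, so G is not a forest; only forests have treewidth ≤ 1, hence tw(G) ≥ 2. The upper and lower bounds meet at 2, so that is the treewidth.

Treewidth 2.
One such decomposition:
Bags: B1 = {c, e, f}  B2 = {a, e, f}  B3 = {a, d, f}  B4 = {b, d, f}  B5 = {b, f, g}
Tree: B1–B2, B2–B3, B3–B4, B4–B5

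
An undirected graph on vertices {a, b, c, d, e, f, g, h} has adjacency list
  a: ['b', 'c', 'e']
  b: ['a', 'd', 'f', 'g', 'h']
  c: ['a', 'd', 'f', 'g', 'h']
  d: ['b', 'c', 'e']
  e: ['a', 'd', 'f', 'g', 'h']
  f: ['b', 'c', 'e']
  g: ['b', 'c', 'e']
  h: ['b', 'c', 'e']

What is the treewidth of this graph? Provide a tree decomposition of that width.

Every bag has size at most 4, so the width is 4 − 1 = 3 and tw(G) ≤ 3. For the lower bound: the 4 vertex sets {c,h}, {a,b}, {e}, {d} are disjoint, each induces a connected subgraph, and every pair is joined by at least one edge of G. Contracting each set to a single vertex therefore yields K_{4} as a minor, and since treewidth is minor-monotone, tw(G) ≥ tw(K_{4}) = 3. The upper and lower bounds meet at 3, so that is the treewidth.

Treewidth 3.
Bags: B1 = {b, c, e, h}  B2 = {a, b, c, e}  B3 = {b, c, d, e}  B4 = {b, c, e, g}  B5 = {b, c, e, f}
Tree: B1–B2, B2–B3, B3–B4, B4–B5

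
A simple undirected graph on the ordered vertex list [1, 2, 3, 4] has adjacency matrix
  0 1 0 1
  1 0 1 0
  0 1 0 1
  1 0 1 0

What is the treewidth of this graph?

A width-2 tree decomposition is:
Bags: B1 = {1, 2, 4}  B2 = {2, 3, 4}
Tree: B1–B2
Every bag has size at most 3, so the width is 3 − 1 = 2 and tw(G) ≤ 2. For the lower bound, G contains the cycle 4–1–2–3–4, so G is not a forest; only forests have treewidth ≤ 1, hence tw(G) ≥ 2. Combining the bounds, tw(G) = 2.

2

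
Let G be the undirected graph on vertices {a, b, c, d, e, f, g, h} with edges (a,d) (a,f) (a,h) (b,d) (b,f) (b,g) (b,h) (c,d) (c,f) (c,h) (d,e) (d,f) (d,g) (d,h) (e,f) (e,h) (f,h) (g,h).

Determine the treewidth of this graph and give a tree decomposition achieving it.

Every bag has size at most 4, so the width is 4 − 1 = 3 and tw(G) ≤ 3. For the lower bound, the 4 vertices {b, d, g, h} are pairwise adjacent, and any tree decomposition puts a clique entirely inside one bag — forcing width ≥ 3. Hence tw(G) = 3 exactly.

Treewidth 3.
Bags: B1 = {a, d, f, h}  B2 = {d, e, f, h}  B3 = {c, d, f, h}  B4 = {b, d, f, h}  B5 = {b, d, g, h}
Tree: B1–B2, B1–B3, B1–B4, B4–B5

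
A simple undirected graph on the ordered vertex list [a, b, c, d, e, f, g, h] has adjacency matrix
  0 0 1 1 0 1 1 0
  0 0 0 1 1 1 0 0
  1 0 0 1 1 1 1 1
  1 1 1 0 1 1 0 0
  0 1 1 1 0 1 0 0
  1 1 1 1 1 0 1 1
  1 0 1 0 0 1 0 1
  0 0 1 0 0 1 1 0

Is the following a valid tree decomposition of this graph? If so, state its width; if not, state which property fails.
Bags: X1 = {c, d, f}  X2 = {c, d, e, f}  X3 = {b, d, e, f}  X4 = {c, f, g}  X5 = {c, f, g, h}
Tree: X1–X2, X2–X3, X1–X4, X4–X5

A tree decomposition must satisfy three properties: every vertex lies in some bag; for every edge, both endpoints lie together in some bag; and for every vertex, the bags containing it form a connected subtree. Here vertex a appears in no bag, so the decomposition is invalid.

No — vertex a appears in no bag.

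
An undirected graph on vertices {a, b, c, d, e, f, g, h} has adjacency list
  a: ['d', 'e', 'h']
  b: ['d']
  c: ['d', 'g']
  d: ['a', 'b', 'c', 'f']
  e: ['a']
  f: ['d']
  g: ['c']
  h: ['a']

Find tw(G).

1

A width-1 tree decomposition is:
Bags: B1 = {b, d}  B2 = {c, d}  B3 = {a, d}  B4 = {d, f}  B5 = {a, e}  B6 = {a, h}  B7 = {c, g}
Tree: B1–B2, B2–B3, B1–B4, B3–B5, B3–B6, B2–B7
Every bag has size at most 2, so the width is 2 − 1 = 1 and tw(G) ≤ 1. Since G has at least one edge (e.g. b–d), it is not an edgeless graph, so tw(G) ≥ 1. Therefore the treewidth is 1.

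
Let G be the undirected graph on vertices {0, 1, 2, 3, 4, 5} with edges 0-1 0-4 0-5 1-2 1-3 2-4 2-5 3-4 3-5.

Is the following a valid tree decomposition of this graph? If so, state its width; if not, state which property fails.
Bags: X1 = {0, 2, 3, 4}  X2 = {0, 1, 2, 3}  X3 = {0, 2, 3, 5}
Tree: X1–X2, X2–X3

Yes; width 3.

Every vertex of G appears in some bag (union = {0, 1, 2, 3, 4, 5}); every edge is covered by a bag; and for each vertex v the set of bags containing v is connected in the bag tree. The decomposition is therefore valid. The largest bag has 4 vertices, so the width is 3.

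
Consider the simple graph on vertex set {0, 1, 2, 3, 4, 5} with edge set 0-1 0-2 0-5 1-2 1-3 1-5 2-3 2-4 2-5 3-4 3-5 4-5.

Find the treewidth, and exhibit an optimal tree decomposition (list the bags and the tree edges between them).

Each bag holds 4 vertices, so the decomposition has width 3, which upper-bounds the treewidth. On the other hand G contains the 4-clique {0, 1, 2, 5}. A clique must lie in a single bag of any decomposition, so no decomposition can have width below 3. The upper and lower bounds meet at 3, so that is the treewidth.

Treewidth 3.
One optimal decomposition is:
Bags: B1 = {0, 1, 2, 5}  B2 = {1, 2, 3, 5}  B3 = {2, 3, 4, 5}
Tree: B1–B2, B2–B3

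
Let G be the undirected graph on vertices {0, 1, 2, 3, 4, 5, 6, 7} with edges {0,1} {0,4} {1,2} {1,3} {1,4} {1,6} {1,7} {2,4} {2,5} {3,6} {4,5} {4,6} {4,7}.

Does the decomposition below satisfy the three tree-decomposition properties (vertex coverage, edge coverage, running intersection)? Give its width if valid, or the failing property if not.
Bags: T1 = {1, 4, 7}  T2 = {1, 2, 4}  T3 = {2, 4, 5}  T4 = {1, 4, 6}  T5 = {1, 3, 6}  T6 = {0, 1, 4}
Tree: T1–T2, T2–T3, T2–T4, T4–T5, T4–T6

Yes; width 2.

Vertex coverage: the bags together contain {0, 1, 2, 3, 4, 5, 6, 7}, the full vertex set. Edge coverage: each edge of G has both endpoints in at least one bag. Running intersection: for every vertex, the bags containing it form a connected subtree. All three properties hold, so this is a valid tree decomposition of width max|bag| − 1 = 2, and hence tw(G) ≤ 2.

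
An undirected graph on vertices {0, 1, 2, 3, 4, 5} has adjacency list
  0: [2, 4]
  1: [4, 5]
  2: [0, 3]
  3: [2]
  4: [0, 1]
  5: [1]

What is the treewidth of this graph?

1

A width-1 tree decomposition is:
Bags: B1 = {2, 3}  B2 = {0, 2}  B3 = {0, 4}  B4 = {1, 4}  B5 = {1, 5}
Tree: B1–B2, B2–B3, B3–B4, B4–B5
Every bag has size at most 2, so the width is 2 − 1 = 1 and tw(G) ≤ 1. Since G has at least one edge (e.g. 3–2), it is not an edgeless graph, so tw(G) ≥ 1. Therefore the treewidth is 1.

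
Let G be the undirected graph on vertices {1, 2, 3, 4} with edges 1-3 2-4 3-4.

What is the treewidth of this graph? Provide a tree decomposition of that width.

Each bag holds 2 vertices, so the decomposition has width 1, which upper-bounds the treewidth. G has an edge, so its treewidth is at least 1. Therefore the treewidth is 1.

Treewidth 1.
One optimal decomposition is:
Bags: B1 = {3, 4}  B2 = {1, 3}  B3 = {2, 4}
Tree: B1–B2, B1–B3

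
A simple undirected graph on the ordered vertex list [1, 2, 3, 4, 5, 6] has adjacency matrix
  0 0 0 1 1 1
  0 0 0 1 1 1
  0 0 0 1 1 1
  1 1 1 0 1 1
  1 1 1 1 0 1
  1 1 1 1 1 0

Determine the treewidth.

A width-3 tree decomposition is:
Bags: B1 = {3, 4, 5, 6}  B2 = {2, 4, 5, 6}  B3 = {1, 4, 5, 6}
Tree: B1–B2, B2–B3
Every bag has size at most 4, so the width is 4 − 1 = 3 and tw(G) ≤ 3. On the other hand G contains the 4-clique {1, 4, 5, 6}. A clique must lie in a single bag of any decomposition, so no decomposition can have width below 3. Combining the bounds, tw(G) = 3.

3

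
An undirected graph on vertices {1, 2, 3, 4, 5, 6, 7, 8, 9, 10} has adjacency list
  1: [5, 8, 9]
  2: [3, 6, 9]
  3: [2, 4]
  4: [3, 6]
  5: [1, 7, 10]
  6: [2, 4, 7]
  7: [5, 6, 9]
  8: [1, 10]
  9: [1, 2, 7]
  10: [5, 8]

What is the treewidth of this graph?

2

A width-2 tree decomposition is:
Bags: B1 = {2, 3, 4}  B2 = {2, 4, 6}  B3 = {2, 6, 9}  B4 = {6, 7, 9}  B5 = {1, 7, 9}  B6 = {1, 5, 7}  B7 = {1, 5, 8}  B8 = {5, 8, 10}
Tree: B1–B2, B2–B3, B3–B4, B4–B5, B5–B6, B6–B7, B7–B8
Each bag holds 3 vertices, so the decomposition has width 2, which upper-bounds the treewidth. The edges 3–4–6–2–3 form a cycle, so G is not a tree and its treewidth is at least 2. Therefore the treewidth is 2.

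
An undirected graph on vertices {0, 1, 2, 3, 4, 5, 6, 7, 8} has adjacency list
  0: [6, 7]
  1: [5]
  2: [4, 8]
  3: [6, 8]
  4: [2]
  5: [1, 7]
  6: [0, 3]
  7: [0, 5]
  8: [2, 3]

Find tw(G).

1

A width-1 tree decomposition is:
Bags: B1 = {2, 4}  B2 = {2, 8}  B3 = {3, 8}  B4 = {3, 6}  B5 = {0, 6}  B6 = {0, 7}  B7 = {5, 7}  B8 = {1, 5}
Tree: B1–B2, B2–B3, B3–B4, B4–B5, B5–B6, B6–B7, B7–B8
Every bag has size at most 2, so the width is 2 − 1 = 1 and tw(G) ≤ 1. G has an edge, so its treewidth is at least 1. Hence tw(G) = 1 exactly.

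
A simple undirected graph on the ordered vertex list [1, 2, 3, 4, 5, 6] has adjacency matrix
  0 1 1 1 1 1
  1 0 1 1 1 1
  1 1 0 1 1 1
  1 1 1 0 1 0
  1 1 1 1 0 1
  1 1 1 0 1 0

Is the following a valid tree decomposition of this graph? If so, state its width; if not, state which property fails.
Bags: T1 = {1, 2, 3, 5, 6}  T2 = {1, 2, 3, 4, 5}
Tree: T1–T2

Yes; width 4.

Checking the three conditions: (i) the bags cover all of {1, 2, 3, 4, 5, 6}; (ii) for each edge, some bag contains both endpoints; (iii) the bags containing any fixed vertex form a subtree. All hold, so the decomposition is valid with width 5 − 1 = 4.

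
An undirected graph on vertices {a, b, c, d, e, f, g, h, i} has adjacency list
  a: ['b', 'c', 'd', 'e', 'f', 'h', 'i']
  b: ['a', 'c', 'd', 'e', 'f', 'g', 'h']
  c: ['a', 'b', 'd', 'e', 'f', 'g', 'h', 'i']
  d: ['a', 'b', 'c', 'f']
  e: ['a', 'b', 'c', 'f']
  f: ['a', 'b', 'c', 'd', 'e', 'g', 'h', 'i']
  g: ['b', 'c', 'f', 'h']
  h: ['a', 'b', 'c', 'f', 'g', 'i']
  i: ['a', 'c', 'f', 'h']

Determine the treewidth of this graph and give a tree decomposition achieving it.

Treewidth 4.
Bags: B1 = {b, c, f, g, h}  B2 = {a, b, c, f, h}  B3 = {a, b, c, d, f}  B4 = {a, b, c, e, f}  B5 = {a, c, f, h, i}
Tree: B1–B2, B2–B3, B3–B4, B2–B5

The largest bag has 5 vertices, giving width 4; this decomposition certifies tw(G) ≤ 4. For the lower bound, the 5 vertices {b, c, f, g, h} are pairwise adjacent, and any tree decomposition puts a clique entirely inside one bag — forcing width ≥ 4. Therefore the treewidth is 4.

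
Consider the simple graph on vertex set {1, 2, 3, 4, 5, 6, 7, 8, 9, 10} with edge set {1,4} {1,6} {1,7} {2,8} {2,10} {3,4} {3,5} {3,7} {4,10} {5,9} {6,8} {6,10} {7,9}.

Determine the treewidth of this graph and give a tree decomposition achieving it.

Treewidth 2.
Bags: B1 = {3, 5, 9}  B2 = {3, 7, 9}  B3 = {3, 4, 7}  B4 = {1, 4, 7}  B5 = {1, 4, 10}  B6 = {1, 6, 10}  B7 = {2, 6, 10}  B8 = {2, 6, 8}
Tree: B1–B2, B2–B3, B3–B4, B4–B5, B5–B6, B6–B7, B7–B8

The largest bag has 3 vertices, giving width 2; this decomposition certifies tw(G) ≤ 2. For the lower bound, G contains the cycle 5–9–7–3–5, so G is not a forest; only forests have treewidth ≤ 1, hence tw(G) ≥ 2. Hence tw(G) = 2 exactly.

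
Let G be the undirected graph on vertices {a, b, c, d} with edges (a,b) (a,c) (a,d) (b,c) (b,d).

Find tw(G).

A width-2 tree decomposition is:
Bags: B1 = {a, b, c}  B2 = {a, b, d}
Tree: B1–B2
Every bag has size at most 3, so the width is 3 − 1 = 2 and tw(G) ≤ 2. For the lower bound, the 3 vertices {a, b, d} are pairwise adjacent, and any tree decomposition puts a clique entirely inside one bag — forcing width ≥ 2. Hence tw(G) = 2 exactly.

2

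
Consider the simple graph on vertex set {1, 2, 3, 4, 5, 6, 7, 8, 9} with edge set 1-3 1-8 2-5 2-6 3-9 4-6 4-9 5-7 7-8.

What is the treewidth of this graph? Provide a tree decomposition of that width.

Treewidth 2.
One such decomposition:
Bags: B1 = {4, 6, 9}  B2 = {3, 6, 9}  B3 = {1, 3, 6}  B4 = {1, 6, 8}  B5 = {6, 7, 8}  B6 = {5, 6, 7}  B7 = {2, 5, 6}
Tree: B1–B2, B2–B3, B3–B4, B4–B5, B5–B6, B6–B7

Each bag holds 3 vertices, so the decomposition has width 2, which upper-bounds the treewidth. The edges 6–4–9–3–1–8–7–5–2–6 form a cycle, so G is not a tree and its treewidth is at least 2. Hence tw(G) = 2 exactly.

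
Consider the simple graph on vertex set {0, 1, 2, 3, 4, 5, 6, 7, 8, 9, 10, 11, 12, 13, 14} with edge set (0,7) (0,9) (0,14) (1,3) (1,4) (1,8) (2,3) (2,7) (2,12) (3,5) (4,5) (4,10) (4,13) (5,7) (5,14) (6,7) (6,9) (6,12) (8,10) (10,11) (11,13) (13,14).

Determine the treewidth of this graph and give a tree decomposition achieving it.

Every bag has size at most 4, so the width is 4 − 1 = 3 and tw(G) ≤ 3. For the lower bound: the 4 vertex sets {8,10,11}, {1}, {4}, {3,5,13,14} are disjoint, each induces a connected subgraph, and every pair is joined by at least one edge of G. Contracting each set to a single vertex therefore yields K_{4} as a minor, and since treewidth is minor-monotone, tw(G) ≥ tw(K_{4}) = 3. Combining the bounds, tw(G) = 3.

Treewidth 3.
Bags: B1 = {1, 8, 10, 11}  B2 = {1, 4, 10, 11}  B3 = {1, 4, 11, 13}  B4 = {1, 3, 4, 13}  B5 = {3, 4, 5, 13}  B6 = {3, 5, 13, 14}  B7 = {2, 3, 5, 14}  B8 = {2, 5, 7, 14}  B9 = {0, 2, 7, 14}  B10 = {0, 2, 7, 12}  B11 = {0, 6, 7, 12}  B12 = {0, 6, 9, 12}
Tree: B1–B2, B2–B3, B3–B4, B4–B5, B5–B6, B6–B7, B7–B8, B8–B9, B9–B10, B10–B11, B11–B12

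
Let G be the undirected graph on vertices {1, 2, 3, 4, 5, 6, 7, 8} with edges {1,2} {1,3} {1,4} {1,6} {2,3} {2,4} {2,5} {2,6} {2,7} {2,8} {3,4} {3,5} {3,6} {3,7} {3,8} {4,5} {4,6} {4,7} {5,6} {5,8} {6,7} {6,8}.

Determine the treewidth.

A width-4 tree decomposition is:
Bags: B1 = {2, 3, 5, 6, 8}  B2 = {2, 3, 4, 5, 6}  B3 = {1, 2, 3, 4, 6}  B4 = {2, 3, 4, 6, 7}
Tree: B1–B2, B2–B3, B2–B4
Each bag holds 5 vertices, so the decomposition has width 4, which upper-bounds the treewidth. On the other hand G contains the 5-clique {2, 3, 5, 6, 8}. A clique must lie in a single bag of any decomposition, so no decomposition can have width below 4. Therefore the treewidth is 4.

4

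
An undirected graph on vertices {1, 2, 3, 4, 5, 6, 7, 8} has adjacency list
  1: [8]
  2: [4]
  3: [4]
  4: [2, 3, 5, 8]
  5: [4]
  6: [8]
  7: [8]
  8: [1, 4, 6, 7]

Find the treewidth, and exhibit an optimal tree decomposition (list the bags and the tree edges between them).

Treewidth 1.
Bags: B1 = {6, 8}  B2 = {1, 8}  B3 = {4, 8}  B4 = {7, 8}  B5 = {3, 4}  B6 = {4, 5}  B7 = {2, 4}
Tree: B1–B2, B2–B3, B2–B4, B3–B5, B3–B6, B5–B7

The largest bag has 2 vertices, giving width 1; this decomposition certifies tw(G) ≤ 1. Any graph with an edge has treewidth ≥ 1, and G has the edge 8–6. Therefore the treewidth is 1.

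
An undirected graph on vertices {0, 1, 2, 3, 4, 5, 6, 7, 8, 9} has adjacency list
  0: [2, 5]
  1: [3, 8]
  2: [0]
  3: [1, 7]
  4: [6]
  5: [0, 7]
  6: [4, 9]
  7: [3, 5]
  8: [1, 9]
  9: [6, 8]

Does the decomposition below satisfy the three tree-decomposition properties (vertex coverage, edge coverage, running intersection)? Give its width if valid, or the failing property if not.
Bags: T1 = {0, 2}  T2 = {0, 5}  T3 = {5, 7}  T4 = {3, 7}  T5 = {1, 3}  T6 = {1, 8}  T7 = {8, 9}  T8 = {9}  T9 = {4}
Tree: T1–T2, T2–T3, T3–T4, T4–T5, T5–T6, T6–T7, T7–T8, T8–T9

A tree decomposition must satisfy three properties: every vertex lies in some bag; for every edge, both endpoints lie together in some bag; and for every vertex, the bags containing it form a connected subtree. Here vertex 6 appears in no bag, so the decomposition is invalid.

No — vertex 6 appears in no bag.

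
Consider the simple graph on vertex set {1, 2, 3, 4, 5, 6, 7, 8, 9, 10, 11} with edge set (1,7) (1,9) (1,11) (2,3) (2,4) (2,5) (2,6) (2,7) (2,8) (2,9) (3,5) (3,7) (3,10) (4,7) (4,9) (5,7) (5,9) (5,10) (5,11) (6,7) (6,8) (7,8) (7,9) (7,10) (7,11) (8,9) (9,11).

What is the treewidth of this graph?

3

A width-3 tree decomposition is:
Bags: B1 = {3, 5, 7, 10}  B2 = {2, 3, 5, 7}  B3 = {2, 5, 7, 9}  B4 = {5, 7, 9, 11}  B5 = {2, 7, 8, 9}  B6 = {2, 6, 7, 8}  B7 = {1, 7, 9, 11}  B8 = {2, 4, 7, 9}
Tree: B1–B2, B2–B3, B3–B4, B3–B5, B5–B6, B4–B7, B5–B8
Every bag has size at most 4, so the width is 4 − 1 = 3 and tw(G) ≤ 3. Conversely, {1, 7, 9, 11} is a clique of size 4, and the vertices of any clique must share a bag in every tree decomposition; so some bag has ≥ 4 vertices and tw(G) ≥ 3. Combining the bounds, tw(G) = 3.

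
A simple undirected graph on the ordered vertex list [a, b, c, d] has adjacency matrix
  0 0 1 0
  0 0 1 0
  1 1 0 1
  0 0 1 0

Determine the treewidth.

1

A width-1 tree decomposition is:
Bags: B1 = {c, d}  B2 = {a, c}  B3 = {b, c}
Tree: B1–B2, B2–B3
The largest bag has 2 vertices, giving width 1; this decomposition certifies tw(G) ≤ 1. Any graph with an edge has treewidth ≥ 1, and G has the edge d–c. The upper and lower bounds meet at 1, so that is the treewidth.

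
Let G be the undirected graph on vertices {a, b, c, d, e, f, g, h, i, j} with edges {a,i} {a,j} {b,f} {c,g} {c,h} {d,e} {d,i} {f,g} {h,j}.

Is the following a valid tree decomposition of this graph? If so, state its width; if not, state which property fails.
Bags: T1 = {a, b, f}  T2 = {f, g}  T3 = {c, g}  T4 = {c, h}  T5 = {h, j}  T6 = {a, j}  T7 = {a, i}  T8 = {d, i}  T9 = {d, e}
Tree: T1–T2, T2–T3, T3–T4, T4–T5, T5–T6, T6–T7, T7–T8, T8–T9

A tree decomposition must satisfy three properties: every vertex lies in some bag; for every edge, both endpoints lie together in some bag; and for every vertex, the bags containing it form a connected subtree. Here bags containing vertex a are not connected in the tree, so the decomposition is invalid.

No — bags containing vertex a are not connected in the tree.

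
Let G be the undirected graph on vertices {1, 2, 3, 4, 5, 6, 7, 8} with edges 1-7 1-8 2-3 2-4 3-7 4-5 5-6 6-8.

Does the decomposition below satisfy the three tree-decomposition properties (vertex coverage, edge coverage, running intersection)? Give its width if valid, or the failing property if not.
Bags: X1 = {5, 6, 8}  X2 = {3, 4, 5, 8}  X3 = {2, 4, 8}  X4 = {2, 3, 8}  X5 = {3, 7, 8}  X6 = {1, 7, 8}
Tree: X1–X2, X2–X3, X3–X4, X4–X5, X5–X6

No — bags containing vertex 3 are not connected in the tree.

A tree decomposition must satisfy three properties: every vertex lies in some bag; for every edge, both endpoints lie together in some bag; and for every vertex, the bags containing it form a connected subtree. Here bags containing vertex 3 are not connected in the tree, so the decomposition is invalid.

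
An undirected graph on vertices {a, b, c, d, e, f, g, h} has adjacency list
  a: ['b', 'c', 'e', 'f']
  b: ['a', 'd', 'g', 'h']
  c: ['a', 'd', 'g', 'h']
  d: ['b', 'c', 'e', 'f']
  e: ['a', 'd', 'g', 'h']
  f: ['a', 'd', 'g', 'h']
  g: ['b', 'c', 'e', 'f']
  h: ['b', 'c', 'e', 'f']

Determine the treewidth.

4

A width-4 tree decomposition is:
Bags: B1 = {a, d, f, g, h}  B2 = {a, b, d, g, h}  B3 = {a, d, e, g, h}  B4 = {a, c, d, g, h}
Tree: B1–B2, B2–B3, B3–B4
The largest bag has 5 vertices, giving width 4; this decomposition certifies tw(G) ≤ 4. For the lower bound: the 5 vertex sets {f,h}, {a,b}, {e,g}, {d}, {c} are disjoint, each induces a connected subgraph, and every pair is joined by at least one edge of G. Contracting each set to a single vertex therefore yields K_{5} as a minor, and since treewidth is minor-monotone, tw(G) ≥ tw(K_{5}) = 4. Hence tw(G) = 4 exactly.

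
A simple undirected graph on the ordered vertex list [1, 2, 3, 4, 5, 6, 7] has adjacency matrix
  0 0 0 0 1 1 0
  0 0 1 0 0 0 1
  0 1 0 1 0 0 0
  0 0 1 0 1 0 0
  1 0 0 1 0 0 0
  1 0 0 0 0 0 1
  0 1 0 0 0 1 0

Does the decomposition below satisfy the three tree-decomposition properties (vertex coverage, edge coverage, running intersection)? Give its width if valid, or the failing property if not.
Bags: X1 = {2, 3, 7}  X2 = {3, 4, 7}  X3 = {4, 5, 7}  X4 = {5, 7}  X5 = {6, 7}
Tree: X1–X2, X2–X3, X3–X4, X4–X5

No — vertex 1 appears in no bag.

A tree decomposition must satisfy three properties: every vertex lies in some bag; for every edge, both endpoints lie together in some bag; and for every vertex, the bags containing it form a connected subtree. Here vertex 1 appears in no bag, so the decomposition is invalid.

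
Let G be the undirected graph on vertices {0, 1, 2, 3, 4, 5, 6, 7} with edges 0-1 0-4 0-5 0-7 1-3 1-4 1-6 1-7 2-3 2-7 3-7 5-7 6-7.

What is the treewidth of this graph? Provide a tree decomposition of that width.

Treewidth 2.
Bags: B1 = {0, 1, 7}  B2 = {1, 3, 7}  B3 = {1, 6, 7}  B4 = {0, 1, 4}  B5 = {2, 3, 7}  B6 = {0, 5, 7}
Tree: B1–B2, B1–B3, B1–B4, B2–B5, B1–B6

The largest bag has 3 vertices, giving width 2; this decomposition certifies tw(G) ≤ 2. Conversely, {0, 1, 4} is a clique of size 3, and the vertices of any clique must share a bag in every tree decomposition; so some bag has ≥ 3 vertices and tw(G) ≥ 2. Combining the bounds, tw(G) = 2.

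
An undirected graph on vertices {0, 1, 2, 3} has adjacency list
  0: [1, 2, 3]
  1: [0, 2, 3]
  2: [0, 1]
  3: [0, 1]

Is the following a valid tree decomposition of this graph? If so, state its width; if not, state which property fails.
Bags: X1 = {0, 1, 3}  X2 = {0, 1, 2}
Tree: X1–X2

Vertex coverage: the bags together contain {0, 1, 2, 3}, the full vertex set. Edge coverage: each edge of G has both endpoints in at least one bag. Running intersection: for every vertex, the bags containing it form a connected subtree. All three properties hold, so this is a valid tree decomposition of width max|bag| − 1 = 2, and hence tw(G) ≤ 2.

Yes; width 2.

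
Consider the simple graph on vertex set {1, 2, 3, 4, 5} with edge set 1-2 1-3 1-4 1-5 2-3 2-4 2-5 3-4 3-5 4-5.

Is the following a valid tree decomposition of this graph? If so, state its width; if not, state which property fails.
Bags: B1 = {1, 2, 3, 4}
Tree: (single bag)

No — vertex 5 appears in no bag.

A tree decomposition must satisfy three properties: every vertex lies in some bag; for every edge, both endpoints lie together in some bag; and for every vertex, the bags containing it form a connected subtree. Here vertex 5 appears in no bag, so the decomposition is invalid.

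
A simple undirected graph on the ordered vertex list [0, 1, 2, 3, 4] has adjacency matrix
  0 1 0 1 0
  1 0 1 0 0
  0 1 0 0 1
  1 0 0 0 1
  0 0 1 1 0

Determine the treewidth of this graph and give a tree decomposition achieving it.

Treewidth 2.
One such decomposition:
Bags: B1 = {2, 3, 4}  B2 = {0, 2, 3}  B3 = {0, 1, 2}
Tree: B1–B2, B2–B3

Every bag has size at most 3, so the width is 3 − 1 = 2 and tw(G) ≤ 2. For the lower bound, G contains the cycle 2–4–3–0–1–2, so G is not a forest; only forests have treewidth ≤ 1, hence tw(G) ≥ 2. The upper and lower bounds meet at 2, so that is the treewidth.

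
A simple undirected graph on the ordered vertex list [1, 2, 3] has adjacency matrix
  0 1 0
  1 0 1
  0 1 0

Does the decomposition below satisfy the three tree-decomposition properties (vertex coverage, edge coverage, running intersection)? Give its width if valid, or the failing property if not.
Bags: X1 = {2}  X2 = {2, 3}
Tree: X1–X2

No — vertex 1 appears in no bag.

A tree decomposition must satisfy three properties: every vertex lies in some bag; for every edge, both endpoints lie together in some bag; and for every vertex, the bags containing it form a connected subtree. Here vertex 1 appears in no bag, so the decomposition is invalid.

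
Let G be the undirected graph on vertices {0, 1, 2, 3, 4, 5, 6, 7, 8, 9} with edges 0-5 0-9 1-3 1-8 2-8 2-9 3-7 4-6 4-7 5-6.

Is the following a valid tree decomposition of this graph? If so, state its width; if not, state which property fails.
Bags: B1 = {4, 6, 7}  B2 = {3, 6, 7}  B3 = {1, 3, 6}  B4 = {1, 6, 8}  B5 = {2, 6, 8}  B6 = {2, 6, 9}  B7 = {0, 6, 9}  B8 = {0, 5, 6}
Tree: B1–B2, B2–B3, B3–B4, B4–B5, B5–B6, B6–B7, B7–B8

Yes; width 2.

Checking the three conditions: (i) the bags cover all of {0, 1, 2, 3, 4, 5, 6, 7, 8, 9}; (ii) for each edge, some bag contains both endpoints; (iii) the bags containing any fixed vertex form a subtree. All hold, so the decomposition is valid with width 3 − 1 = 2.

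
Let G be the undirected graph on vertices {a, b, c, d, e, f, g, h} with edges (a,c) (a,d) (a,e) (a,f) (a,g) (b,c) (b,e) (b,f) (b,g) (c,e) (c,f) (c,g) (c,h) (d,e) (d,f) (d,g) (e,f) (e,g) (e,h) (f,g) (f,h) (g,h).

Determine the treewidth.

4

A width-4 tree decomposition is:
Bags: B1 = {c, e, f, g, h}  B2 = {a, c, e, f, g}  B3 = {a, d, e, f, g}  B4 = {b, c, e, f, g}
Tree: B1–B2, B2–B3, B2–B4
Every bag has size at most 5, so the width is 5 − 1 = 4 and tw(G) ≤ 4. Conversely, {a, d, e, f, g} is a clique of size 5, and the vertices of any clique must share a bag in every tree decomposition; so some bag has ≥ 5 vertices and tw(G) ≥ 4. Hence tw(G) = 4 exactly.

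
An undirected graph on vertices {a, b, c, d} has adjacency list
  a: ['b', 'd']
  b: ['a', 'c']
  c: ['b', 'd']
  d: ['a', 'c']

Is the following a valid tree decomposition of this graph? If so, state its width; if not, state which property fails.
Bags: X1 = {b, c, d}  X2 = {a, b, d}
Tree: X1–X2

Yes; width 2.

Vertex coverage: the bags together contain {a, b, c, d}, the full vertex set. Edge coverage: each edge of G has both endpoints in at least one bag. Running intersection: for every vertex, the bags containing it form a connected subtree. All three properties hold, so this is a valid tree decomposition of width max|bag| − 1 = 2, and hence tw(G) ≤ 2.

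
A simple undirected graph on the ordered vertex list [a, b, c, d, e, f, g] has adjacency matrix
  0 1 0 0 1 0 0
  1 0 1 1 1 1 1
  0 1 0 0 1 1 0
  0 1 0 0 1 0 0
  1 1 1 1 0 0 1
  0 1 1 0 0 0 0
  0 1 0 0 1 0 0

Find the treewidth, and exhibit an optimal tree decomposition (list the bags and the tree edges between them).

Treewidth 2.
Bags: B1 = {b, c, e}  B2 = {a, b, e}  B3 = {b, d, e}  B4 = {b, c, f}  B5 = {b, e, g}
Tree: B1–B2, B1–B3, B1–B4, B2–B5

Every bag has size at most 3, so the width is 3 − 1 = 2 and tw(G) ≤ 2. For the lower bound, the 3 vertices {b, d, e} are pairwise adjacent, and any tree decomposition puts a clique entirely inside one bag — forcing width ≥ 2. Therefore the treewidth is 2.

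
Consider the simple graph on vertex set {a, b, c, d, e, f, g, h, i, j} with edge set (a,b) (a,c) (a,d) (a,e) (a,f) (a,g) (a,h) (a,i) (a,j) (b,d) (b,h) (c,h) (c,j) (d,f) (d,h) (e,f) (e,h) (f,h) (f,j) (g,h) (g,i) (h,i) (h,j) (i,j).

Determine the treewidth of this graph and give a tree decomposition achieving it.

Treewidth 3.
One such decomposition:
Bags: B1 = {a, f, h, j}  B2 = {a, h, i, j}  B3 = {a, c, h, j}  B4 = {a, e, f, h}  B5 = {a, d, f, h}  B6 = {a, g, h, i}  B7 = {a, b, d, h}
Tree: B1–B2, B1–B3, B1–B4, B1–B5, B2–B6, B5–B7

Each bag holds 4 vertices, so the decomposition has width 3, which upper-bounds the treewidth. On the other hand G contains the 4-clique {a, d, f, h}. A clique must lie in a single bag of any decomposition, so no decomposition can have width below 3. Combining the bounds, tw(G) = 3.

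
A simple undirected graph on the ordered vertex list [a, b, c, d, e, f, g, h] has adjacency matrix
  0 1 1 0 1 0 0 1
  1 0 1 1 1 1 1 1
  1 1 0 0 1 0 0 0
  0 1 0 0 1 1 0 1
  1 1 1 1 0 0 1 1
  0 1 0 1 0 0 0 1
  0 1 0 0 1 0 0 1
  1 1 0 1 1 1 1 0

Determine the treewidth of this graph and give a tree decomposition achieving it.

Each bag holds 4 vertices, so the decomposition has width 3, which upper-bounds the treewidth. For the lower bound, the 4 vertices {b, d, e, h} are pairwise adjacent, and any tree decomposition puts a clique entirely inside one bag — forcing width ≥ 3. Hence tw(G) = 3 exactly.

Treewidth 3.
One optimal decomposition is:
Bags: B1 = {a, b, e, h}  B2 = {a, b, c, e}  B3 = {b, e, g, h}  B4 = {b, d, e, h}  B5 = {b, d, f, h}
Tree: B1–B2, B1–B3, B3–B4, B4–B5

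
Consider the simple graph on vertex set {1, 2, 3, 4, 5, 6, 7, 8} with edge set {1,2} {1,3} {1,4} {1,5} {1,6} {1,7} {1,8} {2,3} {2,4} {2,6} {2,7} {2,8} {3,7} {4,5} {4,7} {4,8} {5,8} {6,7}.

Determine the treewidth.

A width-3 tree decomposition is:
Bags: B1 = {1, 2, 4, 7}  B2 = {1, 2, 3, 7}  B3 = {1, 2, 6, 7}  B4 = {1, 2, 4, 8}  B5 = {1, 4, 5, 8}
Tree: B1–B2, B2–B3, B1–B4, B4–B5
Each bag holds 4 vertices, so the decomposition has width 3, which upper-bounds the treewidth. For the lower bound, the 4 vertices {1, 2, 4, 8} are pairwise adjacent, and any tree decomposition puts a clique entirely inside one bag — forcing width ≥ 3. Hence tw(G) = 3 exactly.

3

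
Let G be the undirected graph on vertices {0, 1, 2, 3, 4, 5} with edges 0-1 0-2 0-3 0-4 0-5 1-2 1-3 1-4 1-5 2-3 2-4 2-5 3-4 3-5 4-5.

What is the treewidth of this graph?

A width-5 tree decomposition is:
Bags: B1 = {0, 1, 2, 3, 4, 5}
Tree: (single bag)
A single bag containing all 6 vertices is trivially a valid decomposition of width 5. On the other hand G contains the 6-clique {0, 1, 2, 3, 4, 5}. A clique must lie in a single bag of any decomposition, so no decomposition can have width below 5. The upper and lower bounds meet at 5, so that is the treewidth.

5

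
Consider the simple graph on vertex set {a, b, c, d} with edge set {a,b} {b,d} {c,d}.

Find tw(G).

A width-1 tree decomposition is:
Bags: B1 = {b, d}  B2 = {a, b}  B3 = {c, d}
Tree: B1–B2, B1–B3
The largest bag has 2 vertices, giving width 1; this decomposition certifies tw(G) ≤ 1. G has an edge, so its treewidth is at least 1. Therefore the treewidth is 1.

1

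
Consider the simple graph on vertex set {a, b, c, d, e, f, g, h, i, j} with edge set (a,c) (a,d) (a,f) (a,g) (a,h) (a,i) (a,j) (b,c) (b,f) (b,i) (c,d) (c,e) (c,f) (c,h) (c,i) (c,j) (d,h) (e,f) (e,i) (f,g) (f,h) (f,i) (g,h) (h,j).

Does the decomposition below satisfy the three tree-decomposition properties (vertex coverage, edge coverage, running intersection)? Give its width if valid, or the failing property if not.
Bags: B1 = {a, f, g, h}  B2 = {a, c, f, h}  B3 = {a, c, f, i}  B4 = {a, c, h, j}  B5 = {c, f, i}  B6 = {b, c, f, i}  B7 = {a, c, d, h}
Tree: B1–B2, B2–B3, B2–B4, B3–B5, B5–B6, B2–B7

No — vertex e appears in no bag.

A tree decomposition must satisfy three properties: every vertex lies in some bag; for every edge, both endpoints lie together in some bag; and for every vertex, the bags containing it form a connected subtree. Here vertex e appears in no bag, so the decomposition is invalid.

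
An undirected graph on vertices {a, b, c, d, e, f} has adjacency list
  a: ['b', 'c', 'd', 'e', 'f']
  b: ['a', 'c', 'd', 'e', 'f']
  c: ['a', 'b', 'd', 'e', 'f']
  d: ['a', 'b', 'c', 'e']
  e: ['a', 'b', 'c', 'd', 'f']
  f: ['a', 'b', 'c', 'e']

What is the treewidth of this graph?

4

A width-4 tree decomposition is:
Bags: B1 = {a, b, c, e, f}  B2 = {a, b, c, d, e}
Tree: B1–B2
Each bag holds 5 vertices, so the decomposition has width 4, which upper-bounds the treewidth. Conversely, {a, b, c, d, e} is a clique of size 5, and the vertices of any clique must share a bag in every tree decomposition; so some bag has ≥ 5 vertices and tw(G) ≥ 4. Therefore the treewidth is 4.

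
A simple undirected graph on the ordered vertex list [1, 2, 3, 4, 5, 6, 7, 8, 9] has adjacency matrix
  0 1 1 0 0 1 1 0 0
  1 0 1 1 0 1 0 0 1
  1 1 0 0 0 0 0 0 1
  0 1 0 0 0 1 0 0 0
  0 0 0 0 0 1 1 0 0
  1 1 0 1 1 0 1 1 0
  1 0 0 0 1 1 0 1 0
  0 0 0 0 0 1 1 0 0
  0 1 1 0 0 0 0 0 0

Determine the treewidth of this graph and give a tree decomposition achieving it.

Treewidth 2.
One such decomposition:
Bags: B1 = {1, 2, 6}  B2 = {1, 2, 3}  B3 = {2, 3, 9}  B4 = {1, 6, 7}  B5 = {2, 4, 6}  B6 = {6, 7, 8}  B7 = {5, 6, 7}
Tree: B1–B2, B2–B3, B1–B4, B1–B5, B4–B6, B4–B7

Every bag has size at most 3, so the width is 3 − 1 = 2 and tw(G) ≤ 2. On the other hand G contains the 3-clique {2, 3, 9}. A clique must lie in a single bag of any decomposition, so no decomposition can have width below 2. Hence tw(G) = 2 exactly.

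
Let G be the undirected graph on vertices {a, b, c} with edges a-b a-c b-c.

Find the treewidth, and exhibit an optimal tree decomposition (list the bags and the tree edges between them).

Treewidth 2.
Bags: B1 = {a, b, c}
Tree: (single bag)

A single bag containing all 3 vertices is trivially a valid decomposition of width 2. Conversely, {a, b, c} is a clique of size 3, and the vertices of any clique must share a bag in every tree decomposition; so some bag has ≥ 3 vertices and tw(G) ≥ 2. Combining the bounds, tw(G) = 2.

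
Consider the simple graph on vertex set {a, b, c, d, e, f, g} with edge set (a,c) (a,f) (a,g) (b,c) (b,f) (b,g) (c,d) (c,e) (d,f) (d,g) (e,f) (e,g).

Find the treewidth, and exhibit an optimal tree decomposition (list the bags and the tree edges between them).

Treewidth 3.
One such decomposition:
Bags: B1 = {c, d, f, g}  B2 = {a, c, f, g}  B3 = {c, e, f, g}  B4 = {b, c, f, g}
Tree: B1–B2, B2–B3, B3–B4

Each bag holds 4 vertices, so the decomposition has width 3, which upper-bounds the treewidth. For the lower bound: the 4 vertex sets {d,g}, {a,c}, {f}, {e} are disjoint, each induces a connected subgraph, and every pair is joined by at least one edge of G. Contracting each set to a single vertex therefore yields K_{4} as a minor, and since treewidth is minor-monotone, tw(G) ≥ tw(K_{4}) = 3. Combining the bounds, tw(G) = 3.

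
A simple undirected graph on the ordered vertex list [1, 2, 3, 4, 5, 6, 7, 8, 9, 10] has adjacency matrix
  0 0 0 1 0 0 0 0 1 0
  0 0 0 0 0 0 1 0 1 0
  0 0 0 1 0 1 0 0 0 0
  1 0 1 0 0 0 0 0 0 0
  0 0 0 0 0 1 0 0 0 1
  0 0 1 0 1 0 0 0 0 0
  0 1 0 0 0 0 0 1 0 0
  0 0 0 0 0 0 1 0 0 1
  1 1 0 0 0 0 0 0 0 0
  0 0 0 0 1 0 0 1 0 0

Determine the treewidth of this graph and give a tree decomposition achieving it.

Treewidth 2.
One optimal decomposition is:
Bags: B1 = {2, 7, 8}  B2 = {2, 8, 9}  B3 = {1, 8, 9}  B4 = {1, 4, 8}  B5 = {3, 4, 8}  B6 = {3, 6, 8}  B7 = {5, 6, 8}  B8 = {5, 8, 10}
Tree: B1–B2, B2–B3, B3–B4, B4–B5, B5–B6, B6–B7, B7–B8

The largest bag has 3 vertices, giving width 2; this decomposition certifies tw(G) ≤ 2. Since 8–7–2–9–1–4–3–6–5–10–8 is a cycle in G, G is not acyclic. Forests are exactly the graphs of treewidth ≤ 1, so tw(G) ≥ 2. Therefore the treewidth is 2.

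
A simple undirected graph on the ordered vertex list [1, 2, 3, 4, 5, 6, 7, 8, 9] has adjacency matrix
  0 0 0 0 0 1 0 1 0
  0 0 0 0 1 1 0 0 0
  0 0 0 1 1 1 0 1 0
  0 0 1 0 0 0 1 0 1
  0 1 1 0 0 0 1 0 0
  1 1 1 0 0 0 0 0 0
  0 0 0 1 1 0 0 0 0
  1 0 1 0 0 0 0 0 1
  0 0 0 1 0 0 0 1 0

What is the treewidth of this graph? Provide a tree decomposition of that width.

The largest bag has 4 vertices, giving width 3; this decomposition certifies tw(G) ≤ 3. For the lower bound: the 4 vertex sets {4,7,9}, {5}, {3}, {1,2,6,8} are disjoint, each induces a connected subgraph, and every pair is joined by at least one edge of G. Contracting each set to a single vertex therefore yields K_{4} as a minor, and since treewidth is minor-monotone, tw(G) ≥ tw(K_{4}) = 3. Combining the bounds, tw(G) = 3.

Treewidth 3.
One such decomposition:
Bags: B1 = {4, 5, 7, 9}  B2 = {3, 4, 5, 9}  B3 = {3, 5, 8, 9}  B4 = {2, 3, 5, 8}  B5 = {2, 3, 6, 8}  B6 = {1, 2, 6, 8}
Tree: B1–B2, B2–B3, B3–B4, B4–B5, B5–B6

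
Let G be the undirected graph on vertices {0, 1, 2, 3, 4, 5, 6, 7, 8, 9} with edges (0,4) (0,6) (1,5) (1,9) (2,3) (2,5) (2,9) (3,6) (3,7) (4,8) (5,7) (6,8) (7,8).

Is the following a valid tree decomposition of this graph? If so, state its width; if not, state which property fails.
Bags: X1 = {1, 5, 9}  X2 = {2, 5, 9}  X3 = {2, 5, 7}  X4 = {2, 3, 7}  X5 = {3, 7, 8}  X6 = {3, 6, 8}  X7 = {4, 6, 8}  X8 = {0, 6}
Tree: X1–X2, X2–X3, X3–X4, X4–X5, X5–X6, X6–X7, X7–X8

A tree decomposition must satisfy three properties: every vertex lies in some bag; for every edge, both endpoints lie together in some bag; and for every vertex, the bags containing it form a connected subtree. Here edge (4,0) lies in no bag, so the decomposition is invalid.

No — edge (4,0) lies in no bag.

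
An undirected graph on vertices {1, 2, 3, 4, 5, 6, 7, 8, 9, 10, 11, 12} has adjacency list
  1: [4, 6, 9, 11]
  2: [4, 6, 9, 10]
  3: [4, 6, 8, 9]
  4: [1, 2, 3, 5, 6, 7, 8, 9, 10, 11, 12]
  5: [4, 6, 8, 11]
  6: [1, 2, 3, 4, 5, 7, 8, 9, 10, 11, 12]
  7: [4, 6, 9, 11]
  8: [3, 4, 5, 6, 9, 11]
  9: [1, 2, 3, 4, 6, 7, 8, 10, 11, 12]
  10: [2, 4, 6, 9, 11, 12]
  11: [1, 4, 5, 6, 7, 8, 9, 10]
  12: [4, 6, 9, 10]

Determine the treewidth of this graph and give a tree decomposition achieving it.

Treewidth 4.
One such decomposition:
Bags: B1 = {4, 6, 9, 10, 11}  B2 = {1, 4, 6, 9, 11}  B3 = {4, 6, 8, 9, 11}  B4 = {2, 4, 6, 9, 10}  B5 = {4, 6, 7, 9, 11}  B6 = {3, 4, 6, 8, 9}  B7 = {4, 6, 9, 10, 12}  B8 = {4, 5, 6, 8, 11}
Tree: B1–B2, B1–B3, B1–B4, B3–B5, B3–B6, B1–B7, B3–B8

Each bag holds 5 vertices, so the decomposition has width 4, which upper-bounds the treewidth. Conversely, {4, 6, 8, 9, 11} is a clique of size 5, and the vertices of any clique must share a bag in every tree decomposition; so some bag has ≥ 5 vertices and tw(G) ≥ 4. Combining the bounds, tw(G) = 4.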